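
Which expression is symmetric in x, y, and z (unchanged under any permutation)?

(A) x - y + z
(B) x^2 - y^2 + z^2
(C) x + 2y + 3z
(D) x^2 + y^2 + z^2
D

A symmetric expression is unchanged when the variables are permuted; here the transformation to test is the swap (x, y) -> (y, x).
A symmetric expression must survive every permutation; the single swap x <-> y already eliminates the distractors, and the keyed expression is also unchanged by x <-> z and y <-> z (each variable enters it in exactly the same way).
Substitute the transformed coordinates into each option and compare with the original:
(A) x - y + z  ->  (y) - (x) + z = -x + y + z   [differs from x - y + z: not invariant]
(B) x^2 - y^2 + z^2  ->  (y)^2 - (x)^2 + z^2 = -x^2 + y^2 + z^2   [differs from x^2 - y^2 + z^2: not invariant]
(C) x + 2y + 3z  ->  (y) + 2(x) + 3z = 2x + y + 3z   [differs from x + 2y + 3z: not invariant]
(D) x^2 + y^2 + z^2  ->  (y)^2 + (x)^2 + z^2 = x^2 + y^2 + z^2   [equals x^2 + y^2 + z^2: invariant]

Only option (D), x^2 + y^2 + z^2, is unchanged by the transformation.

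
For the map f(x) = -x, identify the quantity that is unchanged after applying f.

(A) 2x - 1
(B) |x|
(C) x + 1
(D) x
B

For f(x) = -x:
Applying f replaces x by -x. Since |-x| = |x|, the absolute value is unchanged by f, whereas x -> -x, 2x - 1 -> -2x - 1 and x + 1 -> -x + 1 all change.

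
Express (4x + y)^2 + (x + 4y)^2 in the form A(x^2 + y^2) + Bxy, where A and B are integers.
17(x^2 + y^2) + 16xy

Expanding: (4x + y)^2 = 16x^2 + 8xy + y^2
(x + 4y)^2 = x^2 + 8xy + 16y^2
Sum = (16+1)(x^2+y^2) + 16xy = 17(x^2 + y^2) + 16xy
This is symmetric in x and y.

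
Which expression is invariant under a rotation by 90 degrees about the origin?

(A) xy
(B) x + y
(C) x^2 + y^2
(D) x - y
C

A rotation by 90 degrees sends (x, y) to (-y, x).
Substitute the transformed coordinates into each option and compare with the original:
(A) xy  ->  (-y)(x) = -xy   [differs from xy: not invariant]
(B) x + y  ->  (-y) + (x) = x - y   [differs from x + y: not invariant]
(C) x^2 + y^2  ->  (-y)^2 + (x)^2 = x^2 + y^2   [equals x^2 + y^2: invariant]
(D) x - y  ->  (-y) - (x) = -x - y   [differs from x - y: not invariant]

Only option (C), x^2 + y^2, is unchanged by the transformation.
Geometrically, x^2 + y^2 is the squared distance from the origin, which every rotation about the origin preserves.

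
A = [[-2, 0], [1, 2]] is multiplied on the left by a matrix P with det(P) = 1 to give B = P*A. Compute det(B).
-4

By the multiplicative property of determinants, det(B) = det(P*A) = det(P) * det(A) = det(A),
so the determinant is invariant under multiplication by any determinant-1 matrix; we just need det(A).

det(A) = (-2)(2) - (0)(1) = -4 - 0 = -4

Therefore det(B) = 1 * (-4) = -4.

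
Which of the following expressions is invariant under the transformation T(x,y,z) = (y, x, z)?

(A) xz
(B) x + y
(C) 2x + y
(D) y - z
B

Apply T(x,y,z) = (y, x, z) to each option, i.e. replace (x, y, z) by the transformed coordinates.
Substitute the transformed coordinates into each option and compare with the original:
(A) xz  ->  (y)(z) = yz   [differs from xz: not invariant]
(B) x + y  ->  (y) + (x) = x + y   [equals x + y: invariant]
(C) 2x + y  ->  2(y) + (x) = x + 2y   [differs from 2x + y: not invariant]
(D) y - z  ->  (x) - (z) = x - z   [differs from y - z: not invariant]

Only option (B), x + y, is unchanged by the transformation.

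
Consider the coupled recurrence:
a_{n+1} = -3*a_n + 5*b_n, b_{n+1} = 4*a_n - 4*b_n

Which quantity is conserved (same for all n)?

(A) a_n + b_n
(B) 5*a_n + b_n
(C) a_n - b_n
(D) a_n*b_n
A

Replace a_n by a_{n+1} = -3*a_n + 5*b_n and b_n by b_{n+1} = 4*a_n - 4*b_n in each option and simplify:
(A) a_n + b_n  ->  (-3*a_n + 5*b_n) + (4*a_n - 4*b_n) = a_n + b_n   [conserved]
(B) 5*a_n + b_n  ->  5*(-3*a_n + 5*b_n) + (4*a_n - 4*b_n) = -11*a_n + 21*b_n   [not conserved]
(C) a_n - b_n  ->  (-3*a_n + 5*b_n) - (4*a_n - 4*b_n) = -7*a_n + 9*b_n   [not conserved]
(D) a_n*b_n  ->  (-3*a_n + 5*b_n)*(4*a_n - 4*b_n) = -12*a_n^2 + 32*a_n*b_n - 20*b_n^2   [not conserved]

Only (A) a_n + b_n returns to itself after one step, so it is the conserved quantity.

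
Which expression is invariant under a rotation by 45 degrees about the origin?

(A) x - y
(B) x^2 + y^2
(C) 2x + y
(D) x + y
B

A rotation by 45 degrees sends (x, y) to (sqrt(2)x/2 - sqrt(2)y/2, sqrt(2)x/2 + sqrt(2)y/2).
Substitute the transformed coordinates into each option and compare with the original:
(A) x - y  ->  (sqrt(2)x/2 - sqrt(2)y/2) - (sqrt(2)x/2 + sqrt(2)y/2) = -sqrt(2)y   [differs from x - y: not invariant]
(B) x^2 + y^2  ->  (sqrt(2)x/2 - sqrt(2)y/2)^2 + (sqrt(2)x/2 + sqrt(2)y/2)^2 = x^2 + y^2   [equals x^2 + y^2: invariant]
(C) 2x + y  ->  2(sqrt(2)x/2 - sqrt(2)y/2) + (sqrt(2)x/2 + sqrt(2)y/2) = 3sqrt(2)x/2 - sqrt(2)y/2   [differs from 2x + y: not invariant]
(D) x + y  ->  (sqrt(2)x/2 - sqrt(2)y/2) + (sqrt(2)x/2 + sqrt(2)y/2) = sqrt(2)x   [differs from x + y: not invariant]

Only option (B), x^2 + y^2, is unchanged by the transformation.
Geometrically, x^2 + y^2 is the squared distance from the origin, which every rotation about the origin preserves.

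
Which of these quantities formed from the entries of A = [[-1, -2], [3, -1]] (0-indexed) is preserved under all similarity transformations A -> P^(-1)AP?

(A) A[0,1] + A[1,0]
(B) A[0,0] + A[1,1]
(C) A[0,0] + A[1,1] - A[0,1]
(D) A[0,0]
B

A[0,0] + A[1,1] is the trace of A. By the cyclic property of the trace, tr(P^(-1)AP) = tr(APP^(-1)) = tr(A), so it is the same for every matrix similar to A.

The other combinations are not similarity invariants. For example, take P = [[2, 1], [1, 1]] (det P = 1), so P^(-1) = [[1, -1], [-1, 2]] and
B = P^(-1)AP = [[-9, -5], [14, 7]].
Evaluating each option on A and on B:
(A) A[0,1] + A[1,0]: 1 for A, 9 for B -> changes
(B) A[0,0] + A[1,1]: -2 for A, -2 for B -> unchanged
(C) A[0,0] + A[1,1] - A[0,1]: 0 for A, 3 for B -> changes
(D) A[0,0]: -1 for A, -9 for B -> changes

Only (B) A[0,0] + A[1,1] = -2 survives (and it does so for every P, not just this one), so it is the invariant.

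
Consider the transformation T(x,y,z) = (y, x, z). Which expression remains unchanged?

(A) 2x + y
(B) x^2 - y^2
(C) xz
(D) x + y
D

Apply T(x,y,z) = (y, x, z) to each option, i.e. replace (x, y, z) by the transformed coordinates.
Substitute the transformed coordinates into each option and compare with the original:
(A) 2x + y  ->  2(y) + (x) = x + 2y   [differs from 2x + y: not invariant]
(B) x^2 - y^2  ->  (y)^2 - (x)^2 = -x^2 + y^2   [differs from x^2 - y^2: not invariant]
(C) xz  ->  (y)(z) = yz   [differs from xz: not invariant]
(D) x + y  ->  (y) + (x) = x + y   [equals x + y: invariant]

Only option (D), x + y, is unchanged by the transformation.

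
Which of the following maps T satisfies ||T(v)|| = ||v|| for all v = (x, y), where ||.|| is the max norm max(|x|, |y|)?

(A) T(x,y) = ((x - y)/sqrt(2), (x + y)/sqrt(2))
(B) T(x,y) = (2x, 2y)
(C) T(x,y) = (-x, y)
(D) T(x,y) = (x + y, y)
C

A transformation preserves a norm if ||T(v)|| = ||v|| for every v; a single vector where the norm changes rules an option out.

(A) T(x,y) = ((x - y)/sqrt(2), (x + y)/sqrt(2)): v = (1, 0) has norm max(|1|, |0|) = 1, but T(v) = (sqrt(2)/2, sqrt(2)/2) has norm sqrt(2)/2 -- not preserved.
(B) T(x,y) = (2x, 2y): v = (1, 0) has norm max(|1|, |0|) = 1, but T(v) = (2, 0) has norm 2 -- not preserved.
(C) T(x,y) = (-x, y): preserves the norm -- it only permutes the coordinates and/or flips signs, which leaves max(|x|, |y|) unchanged.
(D) T(x,y) = (x + y, y): v = (1, 1) has norm max(|1|, |1|) = 1, but T(v) = (2, 1) has norm 2 -- not preserved.

Therefore the answer is (C).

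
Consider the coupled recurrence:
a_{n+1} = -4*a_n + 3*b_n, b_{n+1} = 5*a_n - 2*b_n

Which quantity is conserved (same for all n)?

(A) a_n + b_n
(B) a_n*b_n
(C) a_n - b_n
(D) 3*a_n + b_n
A

Replace a_n by a_{n+1} = -4*a_n + 3*b_n and b_n by b_{n+1} = 5*a_n - 2*b_n in each option and simplify:
(A) a_n + b_n  ->  (-4*a_n + 3*b_n) + (5*a_n - 2*b_n) = a_n + b_n   [conserved]
(B) a_n*b_n  ->  (-4*a_n + 3*b_n)*(5*a_n - 2*b_n) = -20*a_n^2 + 23*a_n*b_n - 6*b_n^2   [not conserved]
(C) a_n - b_n  ->  (-4*a_n + 3*b_n) - (5*a_n - 2*b_n) = -9*a_n + 5*b_n   [not conserved]
(D) 3*a_n + b_n  ->  3*(-4*a_n + 3*b_n) + (5*a_n - 2*b_n) = -7*a_n + 7*b_n   [not conserved]

Only (A) a_n + b_n returns to itself after one step, so it is the conserved quantity.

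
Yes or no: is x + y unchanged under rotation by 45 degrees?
No

Applying rotation by 45 degrees: x' = x*cos(45 degrees) - y*sin(45 degrees) = sqrt(2)x/2 - sqrt(2)y/2, y' = x*sin(45 degrees) + y*cos(45 degrees) = sqrt(2)x/2 + sqrt(2)y/2

Substituting into x + y:
(sqrt(2)x/2 - sqrt(2)y/2) + (sqrt(2)x/2 + sqrt(2)y/2)
= sqrt(2)x

This differs from the original expression x + y, so it is NOT invariant.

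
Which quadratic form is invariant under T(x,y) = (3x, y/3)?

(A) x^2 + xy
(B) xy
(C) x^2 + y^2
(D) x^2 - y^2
B

T multiplies x by 3 and divides y by 3.
Substitute the transformed coordinates into each option and compare with the original:
(A) x^2 + xy  ->  (3x)^2 + (3x)(y/3) = 9x^2 + xy   [differs from x^2 + xy: not invariant]
(B) xy  ->  (3x)(y/3) = xy   [equals xy: invariant]
(C) x^2 + y^2  ->  (3x)^2 + (y/3)^2 = 9x^2 + y^2/9   [differs from x^2 + y^2: not invariant]
(D) x^2 - y^2  ->  (3x)^2 - (y/3)^2 = 9x^2 - y^2/9   [differs from x^2 - y^2: not invariant]

Only option (B), xy, is unchanged by the transformation.
The factors 3 and 1/3 cancel only in the pure product xy.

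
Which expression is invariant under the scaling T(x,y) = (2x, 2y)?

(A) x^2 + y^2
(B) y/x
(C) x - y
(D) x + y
B

Under the uniform scaling T(x,y) = (2x, 2y):
Substitute the transformed coordinates into each option and compare with the original:
(A) x^2 + y^2  ->  (2x)^2 + (2y)^2 = 4x^2 + 4y^2   [differs from x^2 + y^2: not invariant]
(B) y/x  ->  (2y)/(2x) = y/x   [equals y/x: invariant]
(C) x - y  ->  (2x) - (2y) = 2x - 2y   [differs from x - y: not invariant]
(D) x + y  ->  (2x) + (2y) = 2x + 2y   [differs from x + y: not invariant]

Only option (B), y/x, is unchanged by the transformation.
The common factor 2 cancels in a ratio of coordinates, while sums, products and sums of squares pick up factors of 2 or 4.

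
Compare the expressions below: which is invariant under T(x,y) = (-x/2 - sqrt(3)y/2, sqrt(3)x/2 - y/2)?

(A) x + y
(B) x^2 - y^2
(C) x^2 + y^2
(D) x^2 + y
C

An expression E(x,y) is invariant under T if E(T(x,y)) = E(x,y). Here T(x,y) = (-x/2 - sqrt(3)y/2, sqrt(3)x/2 - y/2).
Substitute the transformed coordinates into each option and compare with the original:
(A) x + y  ->  (-x/2 - sqrt(3)y/2) + (sqrt(3)x/2 - y/2) = -x/2 + sqrt(3)x/2 - sqrt(3)y/2 - y/2   [differs from x + y: not invariant]
(B) x^2 - y^2  ->  (-x/2 - sqrt(3)y/2)^2 - (sqrt(3)x/2 - y/2)^2 = -x^2/2 + sqrt(3)xy + y^2/2   [differs from x^2 - y^2: not invariant]
(C) x^2 + y^2  ->  (-x/2 - sqrt(3)y/2)^2 + (sqrt(3)x/2 - y/2)^2 = x^2 + y^2   [equals x^2 + y^2: invariant]
(D) x^2 + y  ->  (-x/2 - sqrt(3)y/2)^2 + (sqrt(3)x/2 - y/2) = x^2/4 + sqrt(3)xy/2 + sqrt(3)x/2 + 3y^2/4 - y/2   [differs from x^2 + y: not invariant]

Only option (C), x^2 + y^2, is unchanged by the transformation.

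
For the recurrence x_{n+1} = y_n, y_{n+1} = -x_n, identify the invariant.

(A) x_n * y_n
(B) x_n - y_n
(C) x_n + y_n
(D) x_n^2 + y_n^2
D

For the recurrence x_{n+1} = y_n, y_{n+1} = -x_n:

x_{n+1}^2 + y_{n+1}^2 = y_n^2 + (-x_n)^2 = x_n^2 + y_n^2
The sum of squares is conserved (like energy in a harmonic oscillator).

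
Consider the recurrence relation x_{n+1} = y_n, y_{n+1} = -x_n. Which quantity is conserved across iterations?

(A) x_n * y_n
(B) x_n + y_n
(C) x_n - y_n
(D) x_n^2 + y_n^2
D

For the recurrence x_{n+1} = y_n, y_{n+1} = -x_n:

x_{n+1}^2 + y_{n+1}^2 = y_n^2 + (-x_n)^2 = x_n^2 + y_n^2
The sum of squares is conserved (like energy in a harmonic oscillator).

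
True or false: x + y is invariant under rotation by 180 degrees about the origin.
False

Applying rotation by 180 degrees: x' = x*cos(180 degrees) - y*sin(180 degrees) = -x, y' = x*sin(180 degrees) + y*cos(180 degrees) = -y

Substituting into x + y:
(-x) + (-y)
= -x - y

This differs from the original expression x + y, so it is NOT invariant.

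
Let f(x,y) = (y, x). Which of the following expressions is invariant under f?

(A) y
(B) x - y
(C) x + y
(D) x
C

For f(x,y) = (y, x):
After applying f: x' = y, y' = x. So x' + y' = y + x = x + y.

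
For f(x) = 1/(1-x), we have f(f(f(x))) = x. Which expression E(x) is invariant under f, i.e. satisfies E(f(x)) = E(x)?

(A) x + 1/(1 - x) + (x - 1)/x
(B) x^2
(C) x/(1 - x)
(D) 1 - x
A

Replace x by f(x) = 1/(1 - x) in each option and simplify. As a quick numerical cross-check, also compare E(4) with E(f(4)) = E(-1/3).

(A) x + 1/(1 - x) + (x - 1)/x  ->  (1/(1 - x)) + 1/(1 - (1/(1 - x))) + ((1/(1 - x)) - 1)/(1/(1 - x)), which simplifies back to x + 1/(1 - x) + (x - 1)/x; check: E(4) = 53/12, E(-1/3) = 53/12.   [invariant]
(B) x^2  ->  (1/(1 - x))^2 = (x - 1)^(-2); check: E(4) = 16 but E(-1/3) = 1/9.   [not invariant]
(C) x/(1 - x)  ->  (1/(1 - x))/(1 - (1/(1 - x))) = -1/x; check: E(4) = -4/3 but E(-1/3) = -1/4.   [not invariant]
(D) 1 - x  ->  1 - (1/(1 - x)) = x/(x - 1); check: E(4) = -3 but E(-1/3) = 4/3.   [not invariant]

Only (A) is unchanged. Indeed f(f(x)) = 1/(1 - 1/(1-x)) = (1-x)/(-x) = (x-1)/x, so E(x) = x + f(x) + f(f(x)) is the sum over the whole 3-cycle; applying f just permutes the three terms cyclically (x -> f(x) -> f(f(x)) -> x), leaving the sum unchanged.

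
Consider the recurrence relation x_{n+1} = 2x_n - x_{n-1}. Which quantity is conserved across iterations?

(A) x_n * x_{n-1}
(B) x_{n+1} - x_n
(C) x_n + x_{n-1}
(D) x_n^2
B

For the recurrence x_{n+1} = 2x_n - x_{n-1}:

If x_{n+1} = 2x_n - x_{n-1}, then:
x_{n+1} - x_n = x_n - x_{n-1}
The first difference is constant throughout the sequence.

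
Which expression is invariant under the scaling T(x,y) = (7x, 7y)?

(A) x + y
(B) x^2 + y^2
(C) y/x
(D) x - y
C

Under the uniform scaling T(x,y) = (7x, 7y):
Substitute the transformed coordinates into each option and compare with the original:
(A) x + y  ->  (7x) + (7y) = 7x + 7y   [differs from x + y: not invariant]
(B) x^2 + y^2  ->  (7x)^2 + (7y)^2 = 49x^2 + 49y^2   [differs from x^2 + y^2: not invariant]
(C) y/x  ->  (7y)/(7x) = y/x   [equals y/x: invariant]
(D) x - y  ->  (7x) - (7y) = 7x - 7y   [differs from x - y: not invariant]

Only option (C), y/x, is unchanged by the transformation.
The common factor 7 cancels in a ratio of coordinates, while sums, products and sums of squares pick up factors of 7 or 49.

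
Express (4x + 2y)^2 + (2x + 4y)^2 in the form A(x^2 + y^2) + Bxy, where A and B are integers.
20(x^2 + y^2) + 32xy

Expanding: (4x + 2y)^2 = 16x^2 + 16xy + 4y^2
(2x + 4y)^2 = 4x^2 + 16xy + 16y^2
Sum = (16+4)(x^2+y^2) + 32xy = 20(x^2 + y^2) + 32xy
This is symmetric in x and y.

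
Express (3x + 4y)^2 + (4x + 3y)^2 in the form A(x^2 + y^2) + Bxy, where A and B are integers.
25(x^2 + y^2) + 48xy

Expanding: (3x + 4y)^2 = 9x^2 + 24xy + 16y^2
(4x + 3y)^2 = 16x^2 + 24xy + 9y^2
Sum = (9+16)(x^2+y^2) + 48xy = 25(x^2 + y^2) + 48xy
This is symmetric in x and y.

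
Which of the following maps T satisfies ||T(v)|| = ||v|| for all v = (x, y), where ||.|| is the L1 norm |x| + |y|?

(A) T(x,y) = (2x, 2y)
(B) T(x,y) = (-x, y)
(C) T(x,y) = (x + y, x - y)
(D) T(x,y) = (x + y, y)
B

A transformation preserves a norm if ||T(v)|| = ||v|| for every v; a single vector where the norm changes rules an option out.

(A) T(x,y) = (2x, 2y): v = (1, 0) has norm |1| + |0| = 1, but T(v) = (2, 0) has norm 2 -- not preserved.
(B) T(x,y) = (-x, y): preserves the norm -- it only permutes the coordinates and/or flips signs, which leaves |x| + |y| unchanged.
(C) T(x,y) = (x + y, x - y): v = (1, 0) has norm |1| + |0| = 1, but T(v) = (1, 1) has norm 2 -- not preserved.
(D) T(x,y) = (x + y, y): v = (0, 1) has norm |0| + |1| = 1, but T(v) = (1, 1) has norm 2 -- not preserved.

Therefore the answer is (B).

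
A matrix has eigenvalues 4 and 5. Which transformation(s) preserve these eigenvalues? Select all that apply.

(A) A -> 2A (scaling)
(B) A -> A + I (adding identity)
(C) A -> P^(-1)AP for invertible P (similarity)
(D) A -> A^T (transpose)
C and D

Eigenvalues are preserved by:
1. Similarity transformations: A -> P^(-1)AP (same characteristic polynomial)
2. Transpose: A^T has the same eigenvalues as A

Eigenvalues are NOT preserved by:
- Adding identity: eigenvalues become 4+1, 5+1
- Scaling: eigenvalues become 8, 10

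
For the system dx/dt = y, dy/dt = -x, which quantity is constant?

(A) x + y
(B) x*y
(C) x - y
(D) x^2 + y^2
D

A first integral I satisfies dI/dt = 0 along every solution. Differentiate each option and use the equation of motion:
(A) d/dt[x + y] = y + (-x) = y - x, not identically 0
(B) d/dt[x*y] = (dx/dt)y + x(dy/dt) = y^2 - x^2, not identically 0
(C) d/dt[x - y] = y - (-x) = x + y, not identically 0
(D) d/dt[x^2 + y^2] = 2x*dx/dt + 2y*dy/dt = 2x*y + 2y*(-x) = 0

Only (D) has zero time-derivative. So x^2 + y^2 (the squared radius; trajectories are circles) is the conserved quantity.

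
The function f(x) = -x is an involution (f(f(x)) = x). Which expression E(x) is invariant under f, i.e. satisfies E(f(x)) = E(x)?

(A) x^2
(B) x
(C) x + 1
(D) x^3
A

Replace x by f(x) = -x in each option and simplify. As a quick numerical cross-check, also compare E(5) with E(f(5)) = E(-5).

(A) x^2  ->  (-x)^2, which simplifies back to x^2; check: E(5) = 25, E(-5) = 25.   [invariant]
(B) x  ->  (-x) = -x; check: E(5) = 5 but E(-5) = -5.   [not invariant]
(C) x + 1  ->  (-x) + 1 = 1 - x; check: E(5) = 6 but E(-5) = -4.   [not invariant]
(D) x^3  ->  (-x)^3 = -x^3; check: E(5) = 125 but E(-5) = -125.   [not invariant]

Only (A) is unchanged. E is symmetric under swapping x with f(x) = -x, which is exactly what an involution does.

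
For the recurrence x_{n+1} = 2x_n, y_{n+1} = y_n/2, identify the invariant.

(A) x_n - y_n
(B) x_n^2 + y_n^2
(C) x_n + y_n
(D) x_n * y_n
D

For the recurrence x_{n+1} = 2x_n, y_{n+1} = y_n/2:

x_{n+1} * y_{n+1} = (2x_n) * (y_n/2) = x_n * y_n
The product is conserved.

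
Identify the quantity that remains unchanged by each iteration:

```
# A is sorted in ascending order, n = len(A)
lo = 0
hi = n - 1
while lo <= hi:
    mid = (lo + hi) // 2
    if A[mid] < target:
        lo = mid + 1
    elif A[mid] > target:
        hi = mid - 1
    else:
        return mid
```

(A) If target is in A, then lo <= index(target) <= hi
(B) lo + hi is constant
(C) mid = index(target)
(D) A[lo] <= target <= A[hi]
A

A loop invariant must hold before the first iteration and be re-established by every execution of the body.

(A) If target is in A, then lo <= index(target) <= hi: Before the loop [lo, hi] = [0, n-1] covers every index. When A[mid] < target, sortedness puts target strictly to the right of mid, so setting lo = mid + 1 keeps index(target) in [lo, hi]; symmetrically for hi = mid - 1. Hence 'if target is in A then lo <= index(target) <= hi' holds after every iteration, and when lo > hi it proves target is absent.

The other options fail:
(B) lo + hi is constant: each iteration moves exactly one of lo, hi, so lo + hi changes (e.g. 0 + (n-1) becomes (mid+1) + (n-1)).
(C) mid = index(target): mid is just the current probe; it equals index(target) only on the iteration that returns.
(D) A[lo] <= target <= A[hi]: fails when target is not in A (e.g. target < A[0] already violates it before the loop), so it is not maintained in general.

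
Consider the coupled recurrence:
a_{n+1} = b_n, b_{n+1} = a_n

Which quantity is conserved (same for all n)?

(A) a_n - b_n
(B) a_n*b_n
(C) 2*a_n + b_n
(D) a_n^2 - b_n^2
B

Replace a_n by a_{n+1} = b_n and b_n by b_{n+1} = a_n in each option and simplify:
(A) a_n - b_n  ->  (b_n) - (a_n) = -a_n + b_n   [not conserved]
(B) a_n*b_n  ->  (b_n)*(a_n) = a_n*b_n   [conserved]
(C) 2*a_n + b_n  ->  2*(b_n) + (a_n) = a_n + 2*b_n   [not conserved]
(D) a_n^2 - b_n^2  ->  (b_n)^2 - (a_n)^2 = -a_n^2 + b_n^2   [not conserved]

Only (B) a_n*b_n returns to itself after one step, so it is the conserved quantity.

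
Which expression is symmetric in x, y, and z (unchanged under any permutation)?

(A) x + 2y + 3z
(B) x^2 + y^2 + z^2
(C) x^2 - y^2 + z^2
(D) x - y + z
B

A symmetric expression is unchanged when the variables are permuted; here the transformation to test is the swap (x, y) -> (y, x).
A symmetric expression must survive every permutation; the single swap x <-> y already eliminates the distractors, and the keyed expression is also unchanged by x <-> z and y <-> z (each variable enters it in exactly the same way).
Substitute the transformed coordinates into each option and compare with the original:
(A) x + 2y + 3z  ->  (y) + 2(x) + 3z = 2x + y + 3z   [differs from x + 2y + 3z: not invariant]
(B) x^2 + y^2 + z^2  ->  (y)^2 + (x)^2 + z^2 = x^2 + y^2 + z^2   [equals x^2 + y^2 + z^2: invariant]
(C) x^2 - y^2 + z^2  ->  (y)^2 - (x)^2 + z^2 = -x^2 + y^2 + z^2   [differs from x^2 - y^2 + z^2: not invariant]
(D) x - y + z  ->  (y) - (x) + z = -x + y + z   [differs from x - y + z: not invariant]

Only option (B), x^2 + y^2 + z^2, is unchanged by the transformation.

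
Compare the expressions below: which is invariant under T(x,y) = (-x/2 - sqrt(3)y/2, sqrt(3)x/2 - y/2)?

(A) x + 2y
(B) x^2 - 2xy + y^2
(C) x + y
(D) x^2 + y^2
D

An expression E(x,y) is invariant under T if E(T(x,y)) = E(x,y). Here T(x,y) = (-x/2 - sqrt(3)y/2, sqrt(3)x/2 - y/2).
Substitute the transformed coordinates into each option and compare with the original:
(A) x + 2y  ->  (-x/2 - sqrt(3)y/2) + 2(sqrt(3)x/2 - y/2) = -x/2 + sqrt(3)x - y - sqrt(3)y/2   [differs from x + 2y: not invariant]
(B) x^2 - 2xy + y^2  ->  (-x/2 - sqrt(3)y/2)^2 - 2(-x/2 - sqrt(3)y/2)(sqrt(3)x/2 - y/2) + (sqrt(3)x/2 - y/2)^2 = sqrt(3)x^2/2 + x^2 + xy - sqrt(3)y^2/2 + y^2   [differs from x^2 - 2xy + y^2: not invariant]
(C) x + y  ->  (-x/2 - sqrt(3)y/2) + (sqrt(3)x/2 - y/2) = -x/2 + sqrt(3)x/2 - sqrt(3)y/2 - y/2   [differs from x + y: not invariant]
(D) x^2 + y^2  ->  (-x/2 - sqrt(3)y/2)^2 + (sqrt(3)x/2 - y/2)^2 = x^2 + y^2   [equals x^2 + y^2: invariant]

Only option (D), x^2 + y^2, is unchanged by the transformation.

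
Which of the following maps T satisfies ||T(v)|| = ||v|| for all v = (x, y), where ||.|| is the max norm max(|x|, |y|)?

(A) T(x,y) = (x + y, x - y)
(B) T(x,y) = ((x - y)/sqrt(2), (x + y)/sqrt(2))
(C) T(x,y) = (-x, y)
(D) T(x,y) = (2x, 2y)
C

A transformation preserves a norm if ||T(v)|| = ||v|| for every v; a single vector where the norm changes rules an option out.

(A) T(x,y) = (x + y, x - y): v = (1, 1) has norm max(|1|, |1|) = 1, but T(v) = (2, 0) has norm 2 -- not preserved.
(B) T(x,y) = ((x - y)/sqrt(2), (x + y)/sqrt(2)): v = (1, 0) has norm max(|1|, |0|) = 1, but T(v) = (sqrt(2)/2, sqrt(2)/2) has norm sqrt(2)/2 -- not preserved.
(C) T(x,y) = (-x, y): preserves the norm -- it only permutes the coordinates and/or flips signs, which leaves max(|x|, |y|) unchanged.
(D) T(x,y) = (2x, 2y): v = (1, 0) has norm max(|1|, |0|) = 1, but T(v) = (2, 0) has norm 2 -- not preserved.

Therefore the answer is (C).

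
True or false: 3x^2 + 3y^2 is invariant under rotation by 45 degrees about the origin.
True

Applying rotation by 45 degrees: x' = x*cos(45 degrees) - y*sin(45 degrees) = sqrt(2)x/2 - sqrt(2)y/2, y' = x*sin(45 degrees) + y*cos(45 degrees) = sqrt(2)x/2 + sqrt(2)y/2

Substituting into 3x^2 + 3y^2:
3(sqrt(2)x/2 - sqrt(2)y/2)^2 + 3(sqrt(2)x/2 + sqrt(2)y/2)^2
= 3x^2 + 3y^2

This equals the original expression 3x^2 + 3y^2, so it IS invariant.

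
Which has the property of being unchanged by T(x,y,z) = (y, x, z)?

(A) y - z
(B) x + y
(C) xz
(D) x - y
B

Apply T(x,y,z) = (y, x, z) to each option, i.e. replace (x, y, z) by the transformed coordinates.
Substitute the transformed coordinates into each option and compare with the original:
(A) y - z  ->  (x) - (z) = x - z   [differs from y - z: not invariant]
(B) x + y  ->  (y) + (x) = x + y   [equals x + y: invariant]
(C) xz  ->  (y)(z) = yz   [differs from xz: not invariant]
(D) x - y  ->  (y) - (x) = -x + y   [differs from x - y: not invariant]

Only option (B), x + y, is unchanged by the transformation.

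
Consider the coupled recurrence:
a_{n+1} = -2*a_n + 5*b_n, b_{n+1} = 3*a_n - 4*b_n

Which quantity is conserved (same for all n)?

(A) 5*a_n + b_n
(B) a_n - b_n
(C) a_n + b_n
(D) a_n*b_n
C

Replace a_n by a_{n+1} = -2*a_n + 5*b_n and b_n by b_{n+1} = 3*a_n - 4*b_n in each option and simplify:
(A) 5*a_n + b_n  ->  5*(-2*a_n + 5*b_n) + (3*a_n - 4*b_n) = -7*a_n + 21*b_n   [not conserved]
(B) a_n - b_n  ->  (-2*a_n + 5*b_n) - (3*a_n - 4*b_n) = -5*a_n + 9*b_n   [not conserved]
(C) a_n + b_n  ->  (-2*a_n + 5*b_n) + (3*a_n - 4*b_n) = a_n + b_n   [conserved]
(D) a_n*b_n  ->  (-2*a_n + 5*b_n)*(3*a_n - 4*b_n) = -6*a_n^2 + 23*a_n*b_n - 20*b_n^2   [not conserved]

Only (C) a_n + b_n returns to itself after one step, so it is the conserved quantity.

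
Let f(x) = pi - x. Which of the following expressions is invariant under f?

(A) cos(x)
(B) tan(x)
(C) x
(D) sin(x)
D

For f(x) = pi - x:
sin(pi - x) = sin(x), so sine is invariant under this transformation.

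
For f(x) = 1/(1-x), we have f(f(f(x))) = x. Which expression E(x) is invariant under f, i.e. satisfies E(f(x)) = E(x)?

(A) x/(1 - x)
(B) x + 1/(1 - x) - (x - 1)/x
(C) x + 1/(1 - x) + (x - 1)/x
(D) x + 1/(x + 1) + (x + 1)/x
C

Replace x by f(x) = 1/(1 - x) in each option and simplify. As a quick numerical cross-check, also compare E(5) with E(f(5)) = E(-1/4).

(A) x/(1 - x)  ->  (1/(1 - x))/(1 - (1/(1 - x))) = -1/x; check: E(5) = -5/4 but E(-1/4) = -1/5.   [not invariant]
(B) x + 1/(1 - x) - (x - 1)/x  ->  (1/(1 - x)) + 1/(1 - (1/(1 - x))) - ((1/(1 - x)) - 1)/(1/(1 - x)) = (x^2(1 - x) - x + (x - 1)^2)/(x(x - 1)); check: E(5) = 79/20 but E(-1/4) = -89/20.   [not invariant]
(C) x + 1/(1 - x) + (x - 1)/x  ->  (1/(1 - x)) + 1/(1 - (1/(1 - x))) + ((1/(1 - x)) - 1)/(1/(1 - x)), which simplifies back to x + 1/(1 - x) + (x - 1)/x; check: E(5) = 111/20, E(-1/4) = 111/20.   [invariant]
(D) x + 1/(x + 1) + (x + 1)/x  ->  (1/(1 - x)) + 1/((1/(1 - x)) + 1) + ((1/(1 - x)) + 1)/(1/(1 - x)) = (-x^3 + 6x^2 - 11x + 7)/(x^2 - 3x + 2); check: E(5) = 191/30 but E(-1/4) = -23/12.   [not invariant]

Only (C) is unchanged. Indeed f(f(x)) = 1/(1 - 1/(1-x)) = (1-x)/(-x) = (x-1)/x, so E(x) = x + f(x) + f(f(x)) is the sum over the whole 3-cycle; applying f just permutes the three terms cyclically (x -> f(x) -> f(f(x)) -> x), leaving the sum unchanged.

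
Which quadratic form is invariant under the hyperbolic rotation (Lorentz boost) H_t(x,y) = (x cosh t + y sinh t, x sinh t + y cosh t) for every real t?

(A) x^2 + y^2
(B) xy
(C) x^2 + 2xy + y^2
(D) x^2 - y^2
D

Write x' = x cosh t + y sinh t, y' = x sinh t + y cosh t and substitute into each option:
(A) x^2 + y^2: (x cosh t + y sinh t)^2 + (x sinh t + y cosh t)^2 = (x^2 + y^2)(cosh^2 t + sinh^2 t) + 4xy sinh t cosh t = (x^2 + y^2) cosh 2t + 2xy sinh 2t   [not invariant for t != 0]
(B) xy: (x cosh t + y sinh t)(x sinh t + y cosh t) = xy(cosh^2 t + sinh^2 t) + (x^2 + y^2) sinh t cosh t = xy cosh 2t + (x^2 + y^2)(sinh 2t)/2   [not invariant for t != 0]
(C) x^2 + 2xy + y^2: (x' + y')^2 with x' + y' = (x + y)(cosh t + sinh t) = (x + y)e^t, so it becomes (x + y)^2 e^(2t)   [not invariant for t != 0]
(D) x^2 - y^2: (x cosh t + y sinh t)^2 - (x sinh t + y cosh t)^2 = x^2(cosh^2 t - sinh^2 t) + 2xy(cosh t sinh t - sinh t cosh t) + y^2(sinh^2 t - cosh^2 t) = x^2 - y^2   [invariant, using cosh^2 t - sinh^2 t = 1]

Only (D) x^2 - y^2 is unchanged; it is the Minkowski form preserved by Lorentz boosts, just as x^2 + y^2 is preserved by ordinary rotations.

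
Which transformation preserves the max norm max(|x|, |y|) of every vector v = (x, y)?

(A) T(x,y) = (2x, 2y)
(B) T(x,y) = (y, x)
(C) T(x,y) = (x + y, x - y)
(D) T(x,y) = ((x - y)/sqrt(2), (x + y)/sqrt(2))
B

A transformation preserves a norm if ||T(v)|| = ||v|| for every v; a single vector where the norm changes rules an option out.

(A) T(x,y) = (2x, 2y): v = (1, 0) has norm max(|1|, |0|) = 1, but T(v) = (2, 0) has norm 2 -- not preserved.
(B) T(x,y) = (y, x): preserves the norm -- it only permutes the coordinates and/or flips signs, which leaves max(|x|, |y|) unchanged.
(C) T(x,y) = (x + y, x - y): v = (1, 1) has norm max(|1|, |1|) = 1, but T(v) = (2, 0) has norm 2 -- not preserved.
(D) T(x,y) = ((x - y)/sqrt(2), (x + y)/sqrt(2)): v = (1, 0) has norm max(|1|, |0|) = 1, but T(v) = (sqrt(2)/2, sqrt(2)/2) has norm sqrt(2)/2 -- not preserved.

Therefore the answer is (B).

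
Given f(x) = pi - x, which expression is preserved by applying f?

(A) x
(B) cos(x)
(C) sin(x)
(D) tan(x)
C

For f(x) = pi - x:
sin(pi - x) = sin(x), so sine is invariant under this transformation.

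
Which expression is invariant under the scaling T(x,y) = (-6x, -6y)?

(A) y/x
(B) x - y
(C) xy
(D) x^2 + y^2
A

Under the uniform scaling T(x,y) = (-6x, -6y):
Substitute the transformed coordinates into each option and compare with the original:
(A) y/x  ->  (-6y)/(-6x) = y/x   [equals y/x: invariant]
(B) x - y  ->  (-6x) - (-6y) = -6x + 6y   [differs from x - y: not invariant]
(C) xy  ->  (-6x)(-6y) = 36xy   [differs from xy: not invariant]
(D) x^2 + y^2  ->  (-6x)^2 + (-6y)^2 = 36x^2 + 36y^2   [differs from x^2 + y^2: not invariant]

Only option (A), y/x, is unchanged by the transformation.
The common factor -6 cancels in a ratio of coordinates, while sums, products and sums of squares pick up factors of -6 or 36.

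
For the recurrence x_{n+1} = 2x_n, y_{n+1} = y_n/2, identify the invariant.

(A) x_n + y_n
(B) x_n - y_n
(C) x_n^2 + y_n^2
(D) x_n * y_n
D

For the recurrence x_{n+1} = 2x_n, y_{n+1} = y_n/2:

x_{n+1} * y_{n+1} = (2x_n) * (y_n/2) = x_n * y_n
The product is conserved.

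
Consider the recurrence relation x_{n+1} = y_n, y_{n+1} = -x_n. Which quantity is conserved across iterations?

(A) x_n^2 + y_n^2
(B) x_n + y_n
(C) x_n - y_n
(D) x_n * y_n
A

For the recurrence x_{n+1} = y_n, y_{n+1} = -x_n:

x_{n+1}^2 + y_{n+1}^2 = y_n^2 + (-x_n)^2 = x_n^2 + y_n^2
The sum of squares is conserved (like energy in a harmonic oscillator).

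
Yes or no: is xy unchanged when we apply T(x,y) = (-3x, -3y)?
No

Substitute T(x,y) = (-3x, -3y) into the expression and compare with the original.

Original: xy
After applying T: (-3x)(-3y) = 9xy

This differs from the original xy (difference: 8xy), so the expression is NOT invariant.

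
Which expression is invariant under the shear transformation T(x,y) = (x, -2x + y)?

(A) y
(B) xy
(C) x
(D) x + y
C

Under the shear T(x,y) = (x, -2x + y):
Substitute the transformed coordinates into each option and compare with the original:
(A) y  ->  (-2x + y) = -2x + y   [differs from y: not invariant]
(B) xy  ->  (x)(-2x + y) = -2x^2 + xy   [differs from xy: not invariant]
(C) x  ->  (x) = x   [equals x: invariant]
(D) x + y  ->  (x) + (-2x + y) = -x + y   [differs from x + y: not invariant]

Only option (C), x, is unchanged by the transformation.
A vertical shear moves points parallel to the y-axis, so the x-coordinate (and any function of x alone) is unchanged.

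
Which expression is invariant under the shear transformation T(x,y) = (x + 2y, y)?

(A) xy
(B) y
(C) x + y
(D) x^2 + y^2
B

Under the shear T(x,y) = (x + 2y, y):
Substitute the transformed coordinates into each option and compare with the original:
(A) xy  ->  (x + 2y)(y) = xy + 2y^2   [differs from xy: not invariant]
(B) y  ->  (y) = y   [equals y: invariant]
(C) x + y  ->  (x + 2y) + (y) = x + 3y   [differs from x + y: not invariant]
(D) x^2 + y^2  ->  (x + 2y)^2 + (y)^2 = x^2 + 4xy + 5y^2   [differs from x^2 + y^2: not invariant]

Only option (B), y, is unchanged by the transformation.
A horizontal shear moves points parallel to the x-axis, so the y-coordinate (and any function of y alone) is unchanged.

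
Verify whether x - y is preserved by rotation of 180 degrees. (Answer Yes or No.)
No

Applying rotation by 180 degrees: x' = x*cos(180 degrees) - y*sin(180 degrees) = -x, y' = x*sin(180 degrees) + y*cos(180 degrees) = -y

Substituting into x - y:
(-x) - (-y)
= -x + y

This differs from the original expression x - y, so it is NOT invariant.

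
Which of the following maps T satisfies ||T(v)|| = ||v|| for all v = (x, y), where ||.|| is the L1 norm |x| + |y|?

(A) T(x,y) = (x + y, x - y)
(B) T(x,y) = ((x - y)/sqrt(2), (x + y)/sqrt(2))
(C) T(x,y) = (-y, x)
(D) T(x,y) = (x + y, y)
C

A transformation preserves a norm if ||T(v)|| = ||v|| for every v; a single vector where the norm changes rules an option out.

(A) T(x,y) = (x + y, x - y): v = (1, 0) has norm |1| + |0| = 1, but T(v) = (1, 1) has norm 2 -- not preserved.
(B) T(x,y) = ((x - y)/sqrt(2), (x + y)/sqrt(2)): v = (1, 0) has norm |1| + |0| = 1, but T(v) = (sqrt(2)/2, sqrt(2)/2) has norm sqrt(2) -- not preserved.
(C) T(x,y) = (-y, x): preserves the norm -- it only permutes the coordinates and/or flips signs, which leaves |x| + |y| unchanged.
(D) T(x,y) = (x + y, y): v = (0, 1) has norm |0| + |1| = 1, but T(v) = (1, 1) has norm 2 -- not preserved.

Therefore the answer is (C).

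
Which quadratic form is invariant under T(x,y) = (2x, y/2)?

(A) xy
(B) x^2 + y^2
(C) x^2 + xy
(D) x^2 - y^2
A

T multiplies x by 2 and divides y by 2.
Substitute the transformed coordinates into each option and compare with the original:
(A) xy  ->  (2x)(y/2) = xy   [equals xy: invariant]
(B) x^2 + y^2  ->  (2x)^2 + (y/2)^2 = 4x^2 + y^2/4   [differs from x^2 + y^2: not invariant]
(C) x^2 + xy  ->  (2x)^2 + (2x)(y/2) = 4x^2 + xy   [differs from x^2 + xy: not invariant]
(D) x^2 - y^2  ->  (2x)^2 - (y/2)^2 = 4x^2 - y^2/4   [differs from x^2 - y^2: not invariant]

Only option (A), xy, is unchanged by the transformation.
The factors 2 and 1/2 cancel only in the pure product xy.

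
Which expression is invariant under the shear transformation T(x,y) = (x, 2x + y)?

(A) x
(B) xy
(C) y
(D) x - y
A

Under the shear T(x,y) = (x, 2x + y):
Substitute the transformed coordinates into each option and compare with the original:
(A) x  ->  (x) = x   [equals x: invariant]
(B) xy  ->  (x)(2x + y) = 2x^2 + xy   [differs from xy: not invariant]
(C) y  ->  (2x + y) = 2x + y   [differs from y: not invariant]
(D) x - y  ->  (x) - (2x + y) = -x - y   [differs from x - y: not invariant]

Only option (A), x, is unchanged by the transformation.
A vertical shear moves points parallel to the y-axis, so the x-coordinate (and any function of x alone) is unchanged.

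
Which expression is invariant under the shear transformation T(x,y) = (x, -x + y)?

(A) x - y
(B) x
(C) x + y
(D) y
B

Under the shear T(x,y) = (x, -x + y):
Substitute the transformed coordinates into each option and compare with the original:
(A) x - y  ->  (x) - (-x + y) = 2x - y   [differs from x - y: not invariant]
(B) x  ->  (x) = x   [equals x: invariant]
(C) x + y  ->  (x) + (-x + y) = y   [differs from x + y: not invariant]
(D) y  ->  (-x + y) = -x + y   [differs from y: not invariant]

Only option (B), x, is unchanged by the transformation.
A vertical shear moves points parallel to the y-axis, so the x-coordinate (and any function of x alone) is unchanged.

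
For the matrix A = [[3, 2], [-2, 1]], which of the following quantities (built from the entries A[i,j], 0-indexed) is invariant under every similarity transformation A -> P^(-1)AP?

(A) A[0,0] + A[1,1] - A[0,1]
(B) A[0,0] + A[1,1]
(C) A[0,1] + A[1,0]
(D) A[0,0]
B

A[0,0] + A[1,1] is the trace of A. By the cyclic property of the trace, tr(P^(-1)AP) = tr(APP^(-1)) = tr(A), so it is the same for every matrix similar to A.

The other combinations are not similarity invariants. For example, take P = [[1, 2], [0, 1]] (det P = 1), so P^(-1) = [[1, -2], [0, 1]] and
B = P^(-1)AP = [[7, 14], [-2, -3]].
Evaluating each option on A and on B:
(A) A[0,0] + A[1,1] - A[0,1]: 2 for A, -10 for B -> changes
(B) A[0,0] + A[1,1]: 4 for A, 4 for B -> unchanged
(C) A[0,1] + A[1,0]: 0 for A, 12 for B -> changes
(D) A[0,0]: 3 for A, 7 for B -> changes

Only (B) A[0,0] + A[1,1] = 4 survives (and it does so for every P, not just this one), so it is the invariant.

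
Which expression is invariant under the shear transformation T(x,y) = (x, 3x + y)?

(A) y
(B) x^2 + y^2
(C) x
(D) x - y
C

Under the shear T(x,y) = (x, 3x + y):
Substitute the transformed coordinates into each option and compare with the original:
(A) y  ->  (3x + y) = 3x + y   [differs from y: not invariant]
(B) x^2 + y^2  ->  (x)^2 + (3x + y)^2 = 10x^2 + 6xy + y^2   [differs from x^2 + y^2: not invariant]
(C) x  ->  (x) = x   [equals x: invariant]
(D) x - y  ->  (x) - (3x + y) = -2x - y   [differs from x - y: not invariant]

Only option (C), x, is unchanged by the transformation.
A vertical shear moves points parallel to the y-axis, so the x-coordinate (and any function of x alone) is unchanged.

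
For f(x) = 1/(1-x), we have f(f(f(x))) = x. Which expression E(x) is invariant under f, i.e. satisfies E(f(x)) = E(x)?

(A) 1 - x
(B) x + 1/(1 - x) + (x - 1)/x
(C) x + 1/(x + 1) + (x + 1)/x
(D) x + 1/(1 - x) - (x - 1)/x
B

Replace x by f(x) = 1/(1 - x) in each option and simplify. As a quick numerical cross-check, also compare E(4) with E(f(4)) = E(-1/3).

(A) 1 - x  ->  1 - (1/(1 - x)) = x/(x - 1); check: E(4) = -3 but E(-1/3) = 4/3.   [not invariant]
(B) x + 1/(1 - x) + (x - 1)/x  ->  (1/(1 - x)) + 1/(1 - (1/(1 - x))) + ((1/(1 - x)) - 1)/(1/(1 - x)), which simplifies back to x + 1/(1 - x) + (x - 1)/x; check: E(4) = 53/12, E(-1/3) = 53/12.   [invariant]
(C) x + 1/(x + 1) + (x + 1)/x  ->  (1/(1 - x)) + 1/((1/(1 - x)) + 1) + ((1/(1 - x)) + 1)/(1/(1 - x)) = (-x^3 + 6x^2 - 11x + 7)/(x^2 - 3x + 2); check: E(4) = 109/20 but E(-1/3) = -5/6.   [not invariant]
(D) x + 1/(1 - x) - (x - 1)/x  ->  (1/(1 - x)) + 1/(1 - (1/(1 - x))) - ((1/(1 - x)) - 1)/(1/(1 - x)) = (x^2(1 - x) - x + (x - 1)^2)/(x(x - 1)); check: E(4) = 35/12 but E(-1/3) = -43/12.   [not invariant]

Only (B) is unchanged. Indeed f(f(x)) = 1/(1 - 1/(1-x)) = (1-x)/(-x) = (x-1)/x, so E(x) = x + f(x) + f(f(x)) is the sum over the whole 3-cycle; applying f just permutes the three terms cyclically (x -> f(x) -> f(f(x)) -> x), leaving the sum unchanged.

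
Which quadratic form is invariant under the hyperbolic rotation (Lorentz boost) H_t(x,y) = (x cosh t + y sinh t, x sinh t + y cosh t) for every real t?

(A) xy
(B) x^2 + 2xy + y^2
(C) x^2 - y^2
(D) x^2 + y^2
C

Write x' = x cosh t + y sinh t, y' = x sinh t + y cosh t and substitute into each option:
(A) xy: (x cosh t + y sinh t)(x sinh t + y cosh t) = xy(cosh^2 t + sinh^2 t) + (x^2 + y^2) sinh t cosh t = xy cosh 2t + (x^2 + y^2)(sinh 2t)/2   [not invariant for t != 0]
(B) x^2 + 2xy + y^2: (x' + y')^2 with x' + y' = (x + y)(cosh t + sinh t) = (x + y)e^t, so it becomes (x + y)^2 e^(2t)   [not invariant for t != 0]
(C) x^2 - y^2: (x cosh t + y sinh t)^2 - (x sinh t + y cosh t)^2 = x^2(cosh^2 t - sinh^2 t) + 2xy(cosh t sinh t - sinh t cosh t) + y^2(sinh^2 t - cosh^2 t) = x^2 - y^2   [invariant, using cosh^2 t - sinh^2 t = 1]
(D) x^2 + y^2: (x cosh t + y sinh t)^2 + (x sinh t + y cosh t)^2 = (x^2 + y^2)(cosh^2 t + sinh^2 t) + 4xy sinh t cosh t = (x^2 + y^2) cosh 2t + 2xy sinh 2t   [not invariant for t != 0]

Only (C) x^2 - y^2 is unchanged; it is the Minkowski form preserved by Lorentz boosts, just as x^2 + y^2 is preserved by ordinary rotations.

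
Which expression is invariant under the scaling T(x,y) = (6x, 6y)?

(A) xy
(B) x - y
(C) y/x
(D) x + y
C

Under the uniform scaling T(x,y) = (6x, 6y):
Substitute the transformed coordinates into each option and compare with the original:
(A) xy  ->  (6x)(6y) = 36xy   [differs from xy: not invariant]
(B) x - y  ->  (6x) - (6y) = 6x - 6y   [differs from x - y: not invariant]
(C) y/x  ->  (6y)/(6x) = y/x   [equals y/x: invariant]
(D) x + y  ->  (6x) + (6y) = 6x + 6y   [differs from x + y: not invariant]

Only option (C), y/x, is unchanged by the transformation.
The common factor 6 cancels in a ratio of coordinates, while sums, products and sums of squares pick up factors of 6 or 36.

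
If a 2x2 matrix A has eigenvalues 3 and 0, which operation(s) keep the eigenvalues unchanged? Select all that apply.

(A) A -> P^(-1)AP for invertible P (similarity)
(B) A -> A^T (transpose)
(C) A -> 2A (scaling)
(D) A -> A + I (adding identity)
A and B

Eigenvalues are preserved by:
1. Similarity transformations: A -> P^(-1)AP (same characteristic polynomial)
2. Transpose: A^T has the same eigenvalues as A

Eigenvalues are NOT preserved by:
- Adding identity: eigenvalues become 3+1, 0+1
- Scaling: eigenvalues become 6, 0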